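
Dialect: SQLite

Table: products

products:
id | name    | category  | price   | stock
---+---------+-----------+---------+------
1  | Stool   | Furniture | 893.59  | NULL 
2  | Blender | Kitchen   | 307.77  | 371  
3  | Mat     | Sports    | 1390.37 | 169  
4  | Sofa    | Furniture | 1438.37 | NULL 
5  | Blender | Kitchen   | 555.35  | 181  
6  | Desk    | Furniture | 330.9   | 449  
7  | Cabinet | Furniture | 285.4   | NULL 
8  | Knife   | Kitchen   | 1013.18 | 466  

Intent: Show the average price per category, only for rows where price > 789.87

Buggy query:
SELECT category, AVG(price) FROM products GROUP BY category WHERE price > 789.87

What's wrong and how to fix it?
Bug: Row-level WHERE must come before GROUP BY in the clause order

Fix: Move the WHERE clause before GROUP BY

Corrected query:
SELECT category, AVG(price) FROM products WHERE price > 789.87 GROUP BY category

Result:
category  | AVG(price)
----------+-----------
Furniture | 1165.98   
Kitchen   | 1013.18   
Sports    | 1390.37   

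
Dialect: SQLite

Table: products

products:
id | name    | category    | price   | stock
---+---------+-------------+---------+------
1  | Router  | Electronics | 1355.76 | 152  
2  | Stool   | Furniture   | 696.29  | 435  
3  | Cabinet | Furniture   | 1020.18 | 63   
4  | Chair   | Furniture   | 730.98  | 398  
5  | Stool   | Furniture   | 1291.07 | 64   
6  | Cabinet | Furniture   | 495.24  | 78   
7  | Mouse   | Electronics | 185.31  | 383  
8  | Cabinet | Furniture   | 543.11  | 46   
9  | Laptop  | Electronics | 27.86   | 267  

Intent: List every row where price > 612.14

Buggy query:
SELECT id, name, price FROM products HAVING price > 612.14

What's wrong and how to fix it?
Bug: This is a non-aggregate query (no GROUP BY, no aggregates), so in SQLite the HAVING clause is invalid here; a row-level condition belongs in WHERE

Fix: Replace HAVING with WHERE since the condition applies to individual rows

Corrected query:
SELECT id, name, price FROM products WHERE price > 612.14

Result:
id | name    | price  
---+---------+--------
1  | Router  | 1355.76
2  | Stool   | 696.29 
3  | Cabinet | 1020.18
4  | Chair   | 730.98 
5  | Stool   | 1291.07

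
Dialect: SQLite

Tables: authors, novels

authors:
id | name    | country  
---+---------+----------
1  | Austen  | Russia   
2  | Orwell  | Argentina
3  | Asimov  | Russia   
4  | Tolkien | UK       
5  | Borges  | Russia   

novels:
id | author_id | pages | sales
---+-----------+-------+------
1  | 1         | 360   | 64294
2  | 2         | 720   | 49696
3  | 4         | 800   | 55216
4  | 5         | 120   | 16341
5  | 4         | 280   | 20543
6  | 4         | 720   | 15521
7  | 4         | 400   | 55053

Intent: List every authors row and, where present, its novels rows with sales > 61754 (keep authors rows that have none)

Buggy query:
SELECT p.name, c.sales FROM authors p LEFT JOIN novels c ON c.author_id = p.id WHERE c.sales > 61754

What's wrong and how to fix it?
Bug: A WHERE condition on the right-hand table after LEFT JOIN drops unmatched parents

Fix: Put 'c.sales > 61754' in the JOIN's ON clause instead of WHERE

Corrected query:
SELECT p.name, c.sales FROM authors p LEFT JOIN novels c ON c.author_id = p.id AND c.sales > 61754

Result:
name    | sales
--------+------
Austen  | 64294
Orwell  | NULL 
Asimov  | NULL 
Tolkien | NULL 
Borges  | NULL 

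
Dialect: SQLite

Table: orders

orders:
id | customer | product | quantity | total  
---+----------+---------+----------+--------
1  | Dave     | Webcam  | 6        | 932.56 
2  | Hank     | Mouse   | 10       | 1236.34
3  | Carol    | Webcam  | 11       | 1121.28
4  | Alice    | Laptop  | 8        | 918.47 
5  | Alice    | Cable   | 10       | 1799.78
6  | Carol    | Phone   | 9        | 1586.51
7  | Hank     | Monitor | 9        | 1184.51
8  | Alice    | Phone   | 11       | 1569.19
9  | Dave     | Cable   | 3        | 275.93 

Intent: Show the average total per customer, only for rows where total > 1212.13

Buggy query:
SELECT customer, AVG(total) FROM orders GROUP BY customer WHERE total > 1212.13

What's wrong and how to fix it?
Bug: WHERE cannot follow GROUP BY

Fix: Place WHERE between FROM and GROUP BY

Corrected query:
SELECT customer, AVG(total) FROM orders WHERE total > 1212.13 GROUP BY customer

Result:
customer | AVG(total)
---------+-----------
Alice    | 1684.485  
Carol    | 1586.51   
Hank     | 1236.34   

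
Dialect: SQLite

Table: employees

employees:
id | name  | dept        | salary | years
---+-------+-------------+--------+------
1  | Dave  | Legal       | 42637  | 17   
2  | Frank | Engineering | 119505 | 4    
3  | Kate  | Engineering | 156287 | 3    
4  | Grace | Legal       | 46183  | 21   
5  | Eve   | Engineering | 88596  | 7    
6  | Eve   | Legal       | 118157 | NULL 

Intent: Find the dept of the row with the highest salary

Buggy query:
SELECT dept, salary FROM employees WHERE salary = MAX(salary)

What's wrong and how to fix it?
Bug: MAX(salary) is an aggregate and cannot be used directly in WHERE

Fix: Use a subquery: WHERE salary = (SELECT MAX(salary) FROM employees)

Corrected query:
SELECT dept, salary FROM employees WHERE salary = (SELECT MAX(salary) FROM employees)

Result:
dept        | salary
------------+-------
Engineering | 156287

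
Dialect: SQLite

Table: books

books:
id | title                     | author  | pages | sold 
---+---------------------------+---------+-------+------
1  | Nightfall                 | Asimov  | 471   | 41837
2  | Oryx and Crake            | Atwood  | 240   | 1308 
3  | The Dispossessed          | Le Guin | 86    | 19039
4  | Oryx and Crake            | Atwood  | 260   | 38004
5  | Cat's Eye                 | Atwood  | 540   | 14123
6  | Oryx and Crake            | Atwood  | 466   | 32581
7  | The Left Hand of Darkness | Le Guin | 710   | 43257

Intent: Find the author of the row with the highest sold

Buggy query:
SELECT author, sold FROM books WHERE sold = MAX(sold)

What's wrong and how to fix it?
Bug: MAX(sold) is an aggregate and cannot be used directly in WHERE

Fix: Wrap MAX in a scalar subquery so WHERE compares against a single value

Corrected query:
SELECT author, sold FROM books WHERE sold = (SELECT MAX(sold) FROM books)

Result:
author  | sold 
--------+------
Le Guin | 43257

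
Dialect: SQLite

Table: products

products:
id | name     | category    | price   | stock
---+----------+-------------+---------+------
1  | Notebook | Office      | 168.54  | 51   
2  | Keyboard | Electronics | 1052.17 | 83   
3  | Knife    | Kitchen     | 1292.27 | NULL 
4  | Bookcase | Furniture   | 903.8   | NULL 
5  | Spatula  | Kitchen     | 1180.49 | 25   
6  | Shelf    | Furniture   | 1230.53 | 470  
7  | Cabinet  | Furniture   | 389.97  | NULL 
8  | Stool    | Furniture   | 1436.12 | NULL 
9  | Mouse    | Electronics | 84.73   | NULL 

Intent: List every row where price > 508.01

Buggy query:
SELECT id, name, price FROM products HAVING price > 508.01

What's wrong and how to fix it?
Bug: This is a non-aggregate query (no GROUP BY, no aggregates), so in SQLite the HAVING clause is invalid here; a row-level condition belongs in WHERE

Fix: Use WHERE for row-level filtering

Corrected query:
SELECT id, name, price FROM products WHERE price > 508.01

Result:
id | name     | price  
---+----------+--------
2  | Keyboard | 1052.17
3  | Knife    | 1292.27
4  | Bookcase | 903.8  
5  | Spatula  | 1180.49
6  | Shelf    | 1230.53
8  | Stool    | 1436.12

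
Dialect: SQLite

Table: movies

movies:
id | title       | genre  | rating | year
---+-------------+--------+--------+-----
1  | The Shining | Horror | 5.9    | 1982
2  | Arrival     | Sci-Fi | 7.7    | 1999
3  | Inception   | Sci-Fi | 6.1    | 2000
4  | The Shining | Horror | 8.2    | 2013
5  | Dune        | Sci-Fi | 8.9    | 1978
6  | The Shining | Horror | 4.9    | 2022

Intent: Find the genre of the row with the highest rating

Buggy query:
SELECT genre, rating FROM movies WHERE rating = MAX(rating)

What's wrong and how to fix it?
Bug: MAX(rating) is an aggregate and cannot be used directly in WHERE

Fix: Use a subquery: WHERE rating = (SELECT MAX(rating) FROM movies)

Corrected query:
SELECT genre, rating FROM movies WHERE rating = (SELECT MAX(rating) FROM movies)

Result:
genre  | rating
-------+-------
Sci-Fi | 8.9   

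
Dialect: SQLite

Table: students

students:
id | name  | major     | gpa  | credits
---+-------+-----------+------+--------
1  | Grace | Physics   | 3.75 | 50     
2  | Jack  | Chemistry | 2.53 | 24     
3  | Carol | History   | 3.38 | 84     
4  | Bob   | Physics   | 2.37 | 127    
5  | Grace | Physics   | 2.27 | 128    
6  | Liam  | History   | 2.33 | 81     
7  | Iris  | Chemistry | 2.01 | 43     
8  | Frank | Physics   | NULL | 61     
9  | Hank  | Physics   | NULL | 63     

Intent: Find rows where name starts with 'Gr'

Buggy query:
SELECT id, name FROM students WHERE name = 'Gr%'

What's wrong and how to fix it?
Bug: '=' compares the literal string including the % character; pattern matching needs LIKE

Fix: Use LIKE for wildcard pattern matching

Corrected query:
SELECT id, name FROM students WHERE name LIKE 'Gr%'

Result:
id | name 
---+------
1  | Grace
5  | Grace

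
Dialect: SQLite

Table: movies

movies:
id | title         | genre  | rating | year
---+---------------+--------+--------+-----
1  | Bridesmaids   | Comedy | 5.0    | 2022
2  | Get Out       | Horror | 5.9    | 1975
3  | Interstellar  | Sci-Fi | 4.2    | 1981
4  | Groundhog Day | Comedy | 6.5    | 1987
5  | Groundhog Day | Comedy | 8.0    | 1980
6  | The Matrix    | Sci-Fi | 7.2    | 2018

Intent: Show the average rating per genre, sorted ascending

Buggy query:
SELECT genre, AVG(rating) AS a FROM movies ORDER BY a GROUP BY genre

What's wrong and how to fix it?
Bug: ORDER BY appears before GROUP BY; SQL clause order requires GROUP BY first

Fix: Reorder: SELECT … FROM … GROUP BY … ORDER BY …

Corrected query:
SELECT genre, AVG(rating) AS a FROM movies GROUP BY genre ORDER BY a

Result:
genre  | a  
-------+----
Sci-Fi | 5.7
Horror | 5.9
Comedy | 6.5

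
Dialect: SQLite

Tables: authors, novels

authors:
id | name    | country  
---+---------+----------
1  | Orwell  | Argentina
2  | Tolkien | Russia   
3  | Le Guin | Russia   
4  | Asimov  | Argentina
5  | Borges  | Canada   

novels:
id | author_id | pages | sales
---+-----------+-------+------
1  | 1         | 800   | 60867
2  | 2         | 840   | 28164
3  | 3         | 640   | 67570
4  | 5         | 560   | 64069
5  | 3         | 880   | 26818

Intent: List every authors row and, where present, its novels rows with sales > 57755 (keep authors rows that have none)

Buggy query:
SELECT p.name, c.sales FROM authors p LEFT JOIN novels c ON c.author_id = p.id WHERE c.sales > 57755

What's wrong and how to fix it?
Bug: Filtering c.sales in WHERE discards the NULL rows produced by LEFT JOIN, turning it into an inner join

Fix: Move the right-table condition into the ON clause so unmatched parents are kept

Corrected query:
SELECT p.name, c.sales FROM authors p LEFT JOIN novels c ON c.author_id = p.id AND c.sales > 57755

Result:
name    | sales
--------+------
Orwell  | 60867
Tolkien | NULL 
Le Guin | 67570
Asimov  | NULL 
Borges  | 64069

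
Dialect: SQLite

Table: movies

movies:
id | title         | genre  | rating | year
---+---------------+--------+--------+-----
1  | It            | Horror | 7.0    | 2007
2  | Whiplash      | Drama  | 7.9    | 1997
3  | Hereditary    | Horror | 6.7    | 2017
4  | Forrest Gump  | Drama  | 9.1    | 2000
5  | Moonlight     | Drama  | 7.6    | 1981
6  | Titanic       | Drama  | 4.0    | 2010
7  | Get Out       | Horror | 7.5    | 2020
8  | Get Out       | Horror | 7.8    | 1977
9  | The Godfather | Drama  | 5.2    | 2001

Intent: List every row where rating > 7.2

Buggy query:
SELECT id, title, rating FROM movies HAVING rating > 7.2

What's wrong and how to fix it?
Bug: HAVING filters the output of aggregation, but this query has no GROUP BY and no aggregate functions, so SQLite rejects it (HAVING clause on a non-aggregate query); the condition here is per row

Fix: Replace HAVING with WHERE since the condition applies to individual rows

Corrected query:
SELECT id, title, rating FROM movies WHERE rating > 7.2

Result:
id | title        | rating
---+--------------+-------
2  | Whiplash     | 7.9   
4  | Forrest Gump | 9.1   
5  | Moonlight    | 7.6   
7  | Get Out      | 7.5   
8  | Get Out      | 7.8   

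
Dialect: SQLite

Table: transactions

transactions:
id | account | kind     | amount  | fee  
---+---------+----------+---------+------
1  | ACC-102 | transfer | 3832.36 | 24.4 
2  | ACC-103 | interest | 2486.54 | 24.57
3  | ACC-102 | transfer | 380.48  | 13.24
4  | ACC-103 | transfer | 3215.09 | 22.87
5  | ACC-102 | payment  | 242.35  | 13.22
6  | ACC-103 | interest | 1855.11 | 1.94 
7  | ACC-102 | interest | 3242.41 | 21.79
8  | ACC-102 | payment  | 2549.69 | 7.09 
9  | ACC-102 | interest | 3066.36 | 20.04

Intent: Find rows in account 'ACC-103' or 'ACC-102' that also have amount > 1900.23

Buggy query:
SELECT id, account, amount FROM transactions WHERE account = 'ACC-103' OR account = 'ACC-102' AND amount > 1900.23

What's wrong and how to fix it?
Bug: AND binds tighter than OR, so this parses as account = 'ACC-103' OR (account = 'ACC-102' AND amount > 1900.23)

Fix: Add parentheses around the OR so the AND applies to both alternatives

Corrected query:
SELECT id, account, amount FROM transactions WHERE (account = 'ACC-103' OR account = 'ACC-102') AND amount > 1900.23

Result:
id | account | amount 
---+---------+--------
1  | ACC-102 | 3832.36
2  | ACC-103 | 2486.54
4  | ACC-103 | 3215.09
7  | ACC-102 | 3242.41
8  | ACC-102 | 2549.69
9  | ACC-102 | 3066.36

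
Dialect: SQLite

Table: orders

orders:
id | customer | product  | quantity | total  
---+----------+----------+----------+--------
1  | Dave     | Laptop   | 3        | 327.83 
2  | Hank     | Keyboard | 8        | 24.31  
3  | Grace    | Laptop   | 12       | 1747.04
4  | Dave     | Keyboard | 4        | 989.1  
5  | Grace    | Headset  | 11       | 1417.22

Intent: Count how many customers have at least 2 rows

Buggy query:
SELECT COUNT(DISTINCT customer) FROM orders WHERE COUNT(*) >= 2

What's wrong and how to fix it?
Bug: COUNT(*) cannot appear in WHERE; the per-group count doesn't exist yet

Fix: Use a subquery that GROUPs and filters with HAVING, then count its rows

Corrected query:
SELECT COUNT(*) FROM (SELECT customer FROM orders GROUP BY customer HAVING COUNT(*) >= 2)

Result:
COUNT(*)
--------
2       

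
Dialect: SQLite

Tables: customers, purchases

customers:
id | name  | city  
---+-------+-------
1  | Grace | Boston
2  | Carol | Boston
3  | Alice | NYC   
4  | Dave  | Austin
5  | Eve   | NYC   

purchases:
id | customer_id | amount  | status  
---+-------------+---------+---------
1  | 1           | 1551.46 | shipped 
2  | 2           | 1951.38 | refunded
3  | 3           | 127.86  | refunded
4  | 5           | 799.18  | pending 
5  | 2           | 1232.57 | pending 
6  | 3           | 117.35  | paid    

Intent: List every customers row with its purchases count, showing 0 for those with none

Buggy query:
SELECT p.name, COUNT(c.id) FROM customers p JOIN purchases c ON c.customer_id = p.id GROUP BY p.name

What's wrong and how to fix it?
Bug: An inner join excludes parents with zero children

Fix: Use LEFT JOIN so parents without children still appear (COUNT(c.id) gives 0)

Corrected query:
SELECT p.name, COUNT(c.id) FROM customers p LEFT JOIN purchases c ON c.customer_id = p.id GROUP BY p.name

Result:
name  | COUNT(c.id)
------+------------
Alice | 2          
Carol | 2          
Dave  | 0          
Eve   | 1          
Grace | 1          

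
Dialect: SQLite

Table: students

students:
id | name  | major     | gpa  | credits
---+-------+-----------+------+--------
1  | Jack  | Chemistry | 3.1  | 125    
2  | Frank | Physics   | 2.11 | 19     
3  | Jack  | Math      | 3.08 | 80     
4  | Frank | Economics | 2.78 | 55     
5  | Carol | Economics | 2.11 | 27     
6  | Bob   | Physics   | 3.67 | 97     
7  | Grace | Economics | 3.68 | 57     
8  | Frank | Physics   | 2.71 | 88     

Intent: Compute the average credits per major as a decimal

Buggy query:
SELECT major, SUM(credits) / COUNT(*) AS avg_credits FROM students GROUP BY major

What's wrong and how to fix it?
Bug: Both operands are integers, so '/' performs integer division and truncates

Fix: Cast one side to REAL so the division keeps the fractional part

Corrected query:
SELECT major, SUM(credits) * 1.0 / COUNT(*) AS avg_credits FROM students GROUP BY major

Result:
major     | avg_credits
----------+------------
Chemistry | 125        
Economics | 46.333333  
Math      | 80         
Physics   | 68         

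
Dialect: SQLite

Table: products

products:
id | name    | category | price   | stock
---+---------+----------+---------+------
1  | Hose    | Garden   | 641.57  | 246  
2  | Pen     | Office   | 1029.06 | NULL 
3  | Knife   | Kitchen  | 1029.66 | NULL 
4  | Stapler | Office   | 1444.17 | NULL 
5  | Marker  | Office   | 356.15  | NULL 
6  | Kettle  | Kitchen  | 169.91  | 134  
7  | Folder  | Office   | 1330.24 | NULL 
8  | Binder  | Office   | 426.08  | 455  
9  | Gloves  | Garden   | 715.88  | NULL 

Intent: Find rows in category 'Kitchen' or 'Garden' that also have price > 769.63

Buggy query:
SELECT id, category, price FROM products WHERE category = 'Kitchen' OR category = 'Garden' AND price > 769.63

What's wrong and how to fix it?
Bug: Without parentheses, AND is evaluated before OR, so the price filter only applies to the 'Garden' branch

Fix: Add parentheses around the OR so the AND applies to both alternatives

Corrected query:
SELECT id, category, price FROM products WHERE (category = 'Kitchen' OR category = 'Garden') AND price > 769.63

Result:
id | category | price  
---+----------+--------
3  | Kitchen  | 1029.66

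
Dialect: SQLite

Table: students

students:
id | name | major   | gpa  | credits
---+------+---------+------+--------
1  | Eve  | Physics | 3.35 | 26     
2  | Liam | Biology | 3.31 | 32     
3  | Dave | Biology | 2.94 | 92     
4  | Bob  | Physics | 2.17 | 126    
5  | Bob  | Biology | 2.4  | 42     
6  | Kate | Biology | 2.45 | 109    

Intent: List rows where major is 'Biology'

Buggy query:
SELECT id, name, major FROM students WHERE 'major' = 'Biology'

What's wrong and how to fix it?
Bug: 'major' in single quotes is a string literal, not the column; the comparison is literal-vs-literal and never true

Fix: Remove the quotes around the column name (or use double quotes for an identifier)

Corrected query:
SELECT id, name, major FROM students WHERE major = 'Biology'

Result:
id | name | major  
---+------+--------
2  | Liam | Biology
3  | Dave | Biology
5  | Bob  | Biology
6  | Kate | Biology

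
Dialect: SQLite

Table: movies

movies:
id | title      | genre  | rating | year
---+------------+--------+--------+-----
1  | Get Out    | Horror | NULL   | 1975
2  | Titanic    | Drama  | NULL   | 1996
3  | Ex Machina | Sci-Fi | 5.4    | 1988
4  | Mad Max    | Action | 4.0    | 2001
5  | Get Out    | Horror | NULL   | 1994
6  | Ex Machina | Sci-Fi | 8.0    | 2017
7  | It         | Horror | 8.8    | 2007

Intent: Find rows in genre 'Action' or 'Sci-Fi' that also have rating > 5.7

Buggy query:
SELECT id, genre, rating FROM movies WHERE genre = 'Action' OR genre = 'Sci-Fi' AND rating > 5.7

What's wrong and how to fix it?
Bug: Without parentheses, AND is evaluated before OR, so the rating filter only applies to the 'Sci-Fi' branch

Fix: Add parentheses around the OR so the AND applies to both alternatives

Corrected query:
SELECT id, genre, rating FROM movies WHERE (genre = 'Action' OR genre = 'Sci-Fi') AND rating > 5.7

Result:
id | genre  | rating
---+--------+-------
6  | Sci-Fi | 8     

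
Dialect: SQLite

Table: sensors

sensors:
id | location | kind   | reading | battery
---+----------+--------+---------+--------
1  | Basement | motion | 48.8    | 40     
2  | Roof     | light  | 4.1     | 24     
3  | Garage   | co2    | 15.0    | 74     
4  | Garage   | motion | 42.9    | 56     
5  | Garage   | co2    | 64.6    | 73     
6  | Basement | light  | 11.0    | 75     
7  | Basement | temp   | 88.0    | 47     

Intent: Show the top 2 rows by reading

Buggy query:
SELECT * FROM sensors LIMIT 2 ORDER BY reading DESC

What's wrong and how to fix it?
Bug: ORDER BY cannot follow LIMIT; LIMIT is the final clause

Fix: Swap the clauses: ORDER BY first, then LIMIT

Corrected query:
SELECT * FROM sensors ORDER BY reading DESC LIMIT 2

Result:
id | location | kind | reading | battery
---+----------+------+---------+--------
7  | Basement | temp | 88      | 47     
5  | Garage   | co2  | 64.6    | 73     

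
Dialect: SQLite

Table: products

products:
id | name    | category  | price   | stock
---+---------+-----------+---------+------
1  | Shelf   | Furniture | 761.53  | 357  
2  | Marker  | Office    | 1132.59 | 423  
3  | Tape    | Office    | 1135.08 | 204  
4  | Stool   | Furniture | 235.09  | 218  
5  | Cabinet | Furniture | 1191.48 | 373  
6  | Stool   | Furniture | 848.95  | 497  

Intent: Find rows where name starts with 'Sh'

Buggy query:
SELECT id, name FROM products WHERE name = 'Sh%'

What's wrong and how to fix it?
Bug: '=' compares the literal string including the % character; pattern matching needs LIKE

Fix: Replace '=' with LIKE so 'Sh%' is treated as a pattern

Corrected query:
SELECT id, name FROM products WHERE name LIKE 'Sh%'

Result:
id | name 
---+------
1  | Shelf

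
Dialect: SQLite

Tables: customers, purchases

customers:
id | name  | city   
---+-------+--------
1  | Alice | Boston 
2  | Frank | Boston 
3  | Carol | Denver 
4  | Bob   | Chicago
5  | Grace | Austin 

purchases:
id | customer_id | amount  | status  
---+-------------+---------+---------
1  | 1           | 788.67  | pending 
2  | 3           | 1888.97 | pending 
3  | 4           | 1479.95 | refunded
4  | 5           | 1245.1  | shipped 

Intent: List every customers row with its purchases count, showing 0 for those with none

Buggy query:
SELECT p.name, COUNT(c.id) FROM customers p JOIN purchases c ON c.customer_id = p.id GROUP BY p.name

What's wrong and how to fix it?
Bug: An inner join excludes parents with zero children

Fix: Switch to LEFT JOIN to retain unmatched parent rows

Corrected query:
SELECT p.name, COUNT(c.id) FROM customers p LEFT JOIN purchases c ON c.customer_id = p.id GROUP BY p.name

Result:
name  | COUNT(c.id)
------+------------
Alice | 1          
Bob   | 1          
Carol | 1          
Frank | 0          
Grace | 1          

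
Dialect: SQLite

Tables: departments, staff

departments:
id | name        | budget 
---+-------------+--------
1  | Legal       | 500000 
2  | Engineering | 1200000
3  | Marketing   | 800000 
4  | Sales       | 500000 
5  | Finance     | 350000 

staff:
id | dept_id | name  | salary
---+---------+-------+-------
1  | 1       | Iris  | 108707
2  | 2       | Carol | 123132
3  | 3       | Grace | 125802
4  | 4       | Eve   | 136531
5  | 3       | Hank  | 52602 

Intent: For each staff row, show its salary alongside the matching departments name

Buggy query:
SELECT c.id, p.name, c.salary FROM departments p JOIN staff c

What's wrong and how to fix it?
Bug: JOIN with no ON clause produces a cartesian product; every staff row pairs with every departments row

Fix: Specify the join condition linking the foreign key to the parent id

Corrected query:
SELECT c.id, p.name, c.salary FROM departments p JOIN staff c ON c.dept_id = p.id

Result:
id | name        | salary
---+-------------+-------
1  | Legal       | 108707
2  | Engineering | 123132
3  | Marketing   | 125802
4  | Sales       | 136531
5  | Marketing   | 52602 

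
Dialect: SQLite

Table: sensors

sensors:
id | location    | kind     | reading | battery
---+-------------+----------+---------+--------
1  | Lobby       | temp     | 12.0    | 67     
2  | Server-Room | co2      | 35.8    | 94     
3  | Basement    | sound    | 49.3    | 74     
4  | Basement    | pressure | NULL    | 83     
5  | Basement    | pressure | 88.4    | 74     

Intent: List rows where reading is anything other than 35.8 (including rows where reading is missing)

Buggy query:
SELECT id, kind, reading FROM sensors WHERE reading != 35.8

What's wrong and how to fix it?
Bug: Inequality against NULL is unknown, not true; rows with NULL are dropped

Fix: Add an explicit OR reading IS NULL to include the missing-value rows

Corrected query:
SELECT id, kind, reading FROM sensors WHERE reading != 35.8 OR reading IS NULL

Result:
id | kind     | reading
---+----------+--------
1  | temp     | 12     
3  | sound    | 49.3   
4  | pressure | NULL   
5  | pressure | 88.4   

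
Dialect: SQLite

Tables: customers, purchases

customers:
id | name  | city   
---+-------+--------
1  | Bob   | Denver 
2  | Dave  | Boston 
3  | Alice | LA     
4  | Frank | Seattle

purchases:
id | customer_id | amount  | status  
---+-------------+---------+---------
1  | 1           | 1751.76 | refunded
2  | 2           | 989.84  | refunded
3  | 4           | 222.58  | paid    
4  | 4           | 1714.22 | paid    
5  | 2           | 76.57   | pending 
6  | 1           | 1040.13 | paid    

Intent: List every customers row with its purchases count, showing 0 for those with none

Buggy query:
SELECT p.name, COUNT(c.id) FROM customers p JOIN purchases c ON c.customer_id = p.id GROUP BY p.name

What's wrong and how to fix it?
Bug: An inner join excludes parents with zero children

Fix: Switch to LEFT JOIN to retain unmatched parent rows

Corrected query:
SELECT p.name, COUNT(c.id) FROM customers p LEFT JOIN purchases c ON c.customer_id = p.id GROUP BY p.name

Result:
name  | COUNT(c.id)
------+------------
Alice | 0          
Bob   | 2          
Dave  | 2          
Frank | 2          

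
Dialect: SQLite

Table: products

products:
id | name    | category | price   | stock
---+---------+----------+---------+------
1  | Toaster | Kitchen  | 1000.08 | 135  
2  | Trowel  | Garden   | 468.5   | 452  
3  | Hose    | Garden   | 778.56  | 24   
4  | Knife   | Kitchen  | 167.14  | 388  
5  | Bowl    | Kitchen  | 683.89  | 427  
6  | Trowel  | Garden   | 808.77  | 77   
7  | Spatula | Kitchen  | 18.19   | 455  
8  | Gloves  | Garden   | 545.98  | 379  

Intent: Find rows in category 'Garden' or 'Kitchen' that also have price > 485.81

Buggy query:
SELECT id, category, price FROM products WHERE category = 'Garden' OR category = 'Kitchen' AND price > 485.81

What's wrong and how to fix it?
Bug: Without parentheses, AND is evaluated before OR, so the price filter only applies to the 'Kitchen' branch

Fix: Group the OR with parentheses (or use IN), then AND the threshold

Corrected query:
SELECT id, category, price FROM products WHERE (category = 'Garden' OR category = 'Kitchen') AND price > 485.81

Result:
id | category | price  
---+----------+--------
1  | Kitchen  | 1000.08
3  | Garden   | 778.56 
5  | Kitchen  | 683.89 
6  | Garden   | 808.77 
8  | Garden   | 545.98 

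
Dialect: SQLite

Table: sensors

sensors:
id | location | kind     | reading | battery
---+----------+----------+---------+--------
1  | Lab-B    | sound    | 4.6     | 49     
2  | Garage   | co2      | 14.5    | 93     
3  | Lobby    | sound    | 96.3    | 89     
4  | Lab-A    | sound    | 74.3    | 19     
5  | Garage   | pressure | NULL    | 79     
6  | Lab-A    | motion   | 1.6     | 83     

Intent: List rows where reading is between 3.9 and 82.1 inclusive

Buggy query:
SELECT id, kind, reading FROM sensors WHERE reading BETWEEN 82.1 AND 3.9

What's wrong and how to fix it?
Bug: The bounds are reversed; BETWEEN a AND b requires a <= b to match anything

Fix: Write BETWEEN 3.9 AND 82.1

Corrected query:
SELECT id, kind, reading FROM sensors WHERE reading BETWEEN 3.9 AND 82.1

Result:
id | kind  | reading
---+-------+--------
1  | sound | 4.6    
2  | co2   | 14.5   
4  | sound | 74.3   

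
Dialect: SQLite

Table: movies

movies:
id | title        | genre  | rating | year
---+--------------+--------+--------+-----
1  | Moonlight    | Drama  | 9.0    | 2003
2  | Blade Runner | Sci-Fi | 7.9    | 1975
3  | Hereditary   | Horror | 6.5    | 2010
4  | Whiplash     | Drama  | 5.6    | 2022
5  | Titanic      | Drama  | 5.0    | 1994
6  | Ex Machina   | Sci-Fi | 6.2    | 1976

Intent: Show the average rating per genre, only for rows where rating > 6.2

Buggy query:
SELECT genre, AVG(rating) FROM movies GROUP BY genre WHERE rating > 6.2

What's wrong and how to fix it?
Bug: WHERE cannot follow GROUP BY

Fix: Place WHERE between FROM and GROUP BY

Corrected query:
SELECT genre, AVG(rating) FROM movies WHERE rating > 6.2 GROUP BY genre

Result:
genre  | AVG(rating)
-------+------------
Drama  | 9          
Horror | 6.5        
Sci-Fi | 7.9        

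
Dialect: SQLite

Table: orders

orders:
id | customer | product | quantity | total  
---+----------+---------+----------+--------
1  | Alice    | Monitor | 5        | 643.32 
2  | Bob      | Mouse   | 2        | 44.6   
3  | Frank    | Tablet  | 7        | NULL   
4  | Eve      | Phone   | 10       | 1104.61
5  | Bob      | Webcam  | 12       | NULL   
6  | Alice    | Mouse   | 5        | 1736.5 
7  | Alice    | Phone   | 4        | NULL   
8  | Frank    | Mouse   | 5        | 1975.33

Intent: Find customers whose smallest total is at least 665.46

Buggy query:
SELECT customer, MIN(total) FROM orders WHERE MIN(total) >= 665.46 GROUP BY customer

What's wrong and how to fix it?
Bug: MIN() in WHERE is a misuse of aggregate

Fix: Replace WHERE with HAVING after the GROUP BY

Corrected query:
SELECT customer, MIN(total) FROM orders GROUP BY customer HAVING MIN(total) >= 665.46

Result:
customer | MIN(total)
---------+-----------
Eve      | 1104.61   
Frank    | 1975.33   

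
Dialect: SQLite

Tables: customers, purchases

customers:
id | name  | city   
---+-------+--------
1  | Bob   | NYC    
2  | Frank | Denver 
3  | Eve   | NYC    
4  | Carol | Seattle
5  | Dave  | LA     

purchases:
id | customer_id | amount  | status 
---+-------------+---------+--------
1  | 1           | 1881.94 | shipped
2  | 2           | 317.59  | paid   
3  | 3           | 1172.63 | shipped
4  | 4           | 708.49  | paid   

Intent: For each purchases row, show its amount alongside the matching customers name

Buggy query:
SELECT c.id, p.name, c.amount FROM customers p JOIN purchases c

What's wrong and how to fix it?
Bug: Missing join condition: each purchases row is matched to all customers rows instead of just its own

Fix: Add ON c.customer_id = p.id to the JOIN

Corrected query:
SELECT c.id, p.name, c.amount FROM customers p JOIN purchases c ON c.customer_id = p.id

Result:
id | name  | amount 
---+-------+--------
1  | Bob   | 1881.94
2  | Frank | 317.59 
3  | Eve   | 1172.63
4  | Carol | 708.49 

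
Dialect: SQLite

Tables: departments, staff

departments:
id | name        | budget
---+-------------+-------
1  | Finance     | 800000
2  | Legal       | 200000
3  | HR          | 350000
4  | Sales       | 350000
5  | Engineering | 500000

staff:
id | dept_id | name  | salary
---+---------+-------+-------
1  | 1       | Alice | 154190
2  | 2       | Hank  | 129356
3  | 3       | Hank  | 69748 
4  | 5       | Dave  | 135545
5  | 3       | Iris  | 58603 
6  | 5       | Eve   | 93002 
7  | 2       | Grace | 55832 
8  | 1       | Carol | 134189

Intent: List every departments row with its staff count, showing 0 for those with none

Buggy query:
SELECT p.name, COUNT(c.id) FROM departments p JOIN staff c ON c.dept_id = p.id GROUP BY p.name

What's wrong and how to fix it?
Bug: An inner join excludes parents with zero children

Fix: Switch to LEFT JOIN to retain unmatched parent rows

Corrected query:
SELECT p.name, COUNT(c.id) FROM departments p LEFT JOIN staff c ON c.dept_id = p.id GROUP BY p.name

Result:
name        | COUNT(c.id)
------------+------------
Engineering | 2          
Finance     | 2          
HR          | 2          
Legal       | 2          
Sales       | 0          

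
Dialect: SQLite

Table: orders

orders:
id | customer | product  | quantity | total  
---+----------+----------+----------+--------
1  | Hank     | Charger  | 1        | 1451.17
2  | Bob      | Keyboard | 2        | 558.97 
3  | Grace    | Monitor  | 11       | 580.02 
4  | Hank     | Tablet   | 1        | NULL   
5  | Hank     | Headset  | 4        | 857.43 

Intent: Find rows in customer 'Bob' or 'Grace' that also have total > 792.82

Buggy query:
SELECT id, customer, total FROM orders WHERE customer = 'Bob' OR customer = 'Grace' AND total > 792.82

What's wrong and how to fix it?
Bug: Without parentheses, AND is evaluated before OR, so the total filter only applies to the 'Grace' branch

Fix: Add parentheses around the OR so the AND applies to both alternatives

Corrected query:
SELECT id, customer, total FROM orders WHERE (customer = 'Bob' OR customer = 'Grace') AND total > 792.82

Result:
(no rows)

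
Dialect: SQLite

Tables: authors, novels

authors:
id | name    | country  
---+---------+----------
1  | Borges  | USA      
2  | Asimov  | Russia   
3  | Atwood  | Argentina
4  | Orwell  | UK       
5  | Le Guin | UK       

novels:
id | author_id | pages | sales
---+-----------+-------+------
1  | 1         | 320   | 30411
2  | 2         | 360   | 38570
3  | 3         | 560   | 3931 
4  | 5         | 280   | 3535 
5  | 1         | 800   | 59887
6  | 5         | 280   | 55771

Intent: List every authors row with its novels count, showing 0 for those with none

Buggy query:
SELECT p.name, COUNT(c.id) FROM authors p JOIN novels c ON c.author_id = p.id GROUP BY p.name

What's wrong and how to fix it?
Bug: An inner join excludes parents with zero children

Fix: Switch to LEFT JOIN to retain unmatched parent rows

Corrected query:
SELECT p.name, COUNT(c.id) FROM authors p LEFT JOIN novels c ON c.author_id = p.id GROUP BY p.name

Result:
name    | COUNT(c.id)
--------+------------
Asimov  | 1          
Atwood  | 1          
Borges  | 2          
Le Guin | 2          
Orwell  | 0          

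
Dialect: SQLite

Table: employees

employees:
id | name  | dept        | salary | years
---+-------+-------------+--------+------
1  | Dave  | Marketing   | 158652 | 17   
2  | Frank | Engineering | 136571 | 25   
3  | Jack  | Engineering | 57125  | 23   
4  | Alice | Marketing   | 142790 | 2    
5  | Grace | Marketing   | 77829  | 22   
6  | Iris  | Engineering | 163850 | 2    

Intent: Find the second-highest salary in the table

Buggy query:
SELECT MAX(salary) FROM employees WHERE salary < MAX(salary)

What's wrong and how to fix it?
Bug: The inner MAX is an aggregate inside WHERE, which is not allowed

Fix: Compute the overall MAX in a subquery, then take MAX of rows below it

Corrected query:
SELECT MAX(salary) FROM employees WHERE salary < (SELECT MAX(salary) FROM employees)

Result:
MAX(salary)
-----------
158652     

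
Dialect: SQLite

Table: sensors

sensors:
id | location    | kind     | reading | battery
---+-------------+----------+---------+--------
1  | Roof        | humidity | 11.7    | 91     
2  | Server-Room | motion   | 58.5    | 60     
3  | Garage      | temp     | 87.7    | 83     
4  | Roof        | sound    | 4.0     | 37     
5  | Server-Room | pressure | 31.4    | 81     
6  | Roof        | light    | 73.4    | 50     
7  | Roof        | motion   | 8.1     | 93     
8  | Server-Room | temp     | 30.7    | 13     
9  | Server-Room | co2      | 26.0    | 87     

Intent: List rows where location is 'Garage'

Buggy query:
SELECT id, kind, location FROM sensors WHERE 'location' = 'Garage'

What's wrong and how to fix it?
Bug: Single quotes denote string literals in SQL; the column name is being compared as a constant string

Fix: Reference the column as location without single quotes

Corrected query:
SELECT id, kind, location FROM sensors WHERE location = 'Garage'

Result:
id | kind | location
---+------+---------
3  | temp | Garage  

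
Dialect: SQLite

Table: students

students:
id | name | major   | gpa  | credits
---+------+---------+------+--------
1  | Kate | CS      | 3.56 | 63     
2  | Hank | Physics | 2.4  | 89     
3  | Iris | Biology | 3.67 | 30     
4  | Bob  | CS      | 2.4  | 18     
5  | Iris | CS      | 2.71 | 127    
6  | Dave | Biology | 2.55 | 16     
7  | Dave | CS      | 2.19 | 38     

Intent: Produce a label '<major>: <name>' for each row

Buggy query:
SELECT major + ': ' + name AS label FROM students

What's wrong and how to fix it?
Bug: SQLite uses || for string concatenation; + coerces text to numbers (yielding 0)

Fix: Use the || operator for string concatenation

Corrected query:
SELECT major || ': ' || name AS label FROM students

Result:
label        
-------------
CS: Kate     
Physics: Hank
Biology: Iris
CS: Bob      
CS: Iris     
Biology: Dave
CS: Dave     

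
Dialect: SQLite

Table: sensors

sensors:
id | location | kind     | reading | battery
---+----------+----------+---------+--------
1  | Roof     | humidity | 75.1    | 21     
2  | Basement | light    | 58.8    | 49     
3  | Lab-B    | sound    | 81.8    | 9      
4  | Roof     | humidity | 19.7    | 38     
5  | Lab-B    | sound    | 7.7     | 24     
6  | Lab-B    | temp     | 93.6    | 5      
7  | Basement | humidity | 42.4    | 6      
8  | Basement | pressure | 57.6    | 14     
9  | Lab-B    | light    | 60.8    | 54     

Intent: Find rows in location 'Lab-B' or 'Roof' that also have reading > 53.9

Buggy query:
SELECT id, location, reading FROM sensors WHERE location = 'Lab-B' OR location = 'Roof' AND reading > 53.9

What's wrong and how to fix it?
Bug: Without parentheses, AND is evaluated before OR, so the reading filter only applies to the 'Roof' branch

Fix: Group the OR with parentheses (or use IN), then AND the threshold

Corrected query:
SELECT id, location, reading FROM sensors WHERE (location = 'Lab-B' OR location = 'Roof') AND reading > 53.9

Result:
id | location | reading
---+----------+--------
1  | Roof     | 75.1   
3  | Lab-B    | 81.8   
6  | Lab-B    | 93.6   
9  | Lab-B    | 60.8   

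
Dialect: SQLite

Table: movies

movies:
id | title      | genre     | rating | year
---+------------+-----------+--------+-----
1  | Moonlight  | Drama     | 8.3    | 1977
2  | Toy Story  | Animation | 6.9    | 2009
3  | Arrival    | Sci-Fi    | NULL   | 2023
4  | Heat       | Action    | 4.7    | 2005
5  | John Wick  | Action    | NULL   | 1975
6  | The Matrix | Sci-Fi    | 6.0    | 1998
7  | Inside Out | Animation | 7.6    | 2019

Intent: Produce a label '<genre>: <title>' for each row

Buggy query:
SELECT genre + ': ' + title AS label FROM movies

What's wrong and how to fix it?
Bug: SQLite uses || for string concatenation; + coerces text to numbers (yielding 0)

Fix: Use the || operator for string concatenation

Corrected query:
SELECT genre || ': ' || title AS label FROM movies

Result:
label                
---------------------
Drama: Moonlight     
Animation: Toy Story 
Sci-Fi: Arrival      
Action: Heat         
Action: John Wick    
Sci-Fi: The Matrix   
Animation: Inside Out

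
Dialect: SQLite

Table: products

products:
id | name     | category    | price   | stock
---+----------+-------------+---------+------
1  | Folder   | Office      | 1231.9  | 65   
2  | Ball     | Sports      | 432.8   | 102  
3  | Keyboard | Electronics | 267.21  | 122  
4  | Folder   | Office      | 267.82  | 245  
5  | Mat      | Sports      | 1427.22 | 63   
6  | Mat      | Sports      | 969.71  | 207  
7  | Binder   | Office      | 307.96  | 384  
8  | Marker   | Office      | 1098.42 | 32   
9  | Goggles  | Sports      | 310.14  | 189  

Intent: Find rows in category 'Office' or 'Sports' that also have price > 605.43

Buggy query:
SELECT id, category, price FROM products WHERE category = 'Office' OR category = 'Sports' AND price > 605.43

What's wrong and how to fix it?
Bug: Without parentheses, AND is evaluated before OR, so the price filter only applies to the 'Sports' branch

Fix: Group the OR with parentheses (or use IN), then AND the threshold

Corrected query:
SELECT id, category, price FROM products WHERE (category = 'Office' OR category = 'Sports') AND price > 605.43

Result:
id | category | price  
---+----------+--------
1  | Office   | 1231.9 
5  | Sports   | 1427.22
6  | Sports   | 969.71 
8  | Office   | 1098.42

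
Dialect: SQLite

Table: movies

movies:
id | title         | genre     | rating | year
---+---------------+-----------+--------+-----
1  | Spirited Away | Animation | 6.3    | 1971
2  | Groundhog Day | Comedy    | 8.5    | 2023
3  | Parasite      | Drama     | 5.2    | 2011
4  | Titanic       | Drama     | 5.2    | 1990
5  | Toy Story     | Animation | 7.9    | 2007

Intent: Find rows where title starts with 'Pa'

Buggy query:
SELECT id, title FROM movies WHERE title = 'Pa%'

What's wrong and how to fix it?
Bug: '=' compares the literal string including the % character; pattern matching needs LIKE

Fix: Replace '=' with LIKE so 'Pa%' is treated as a pattern

Corrected query:
SELECT id, title FROM movies WHERE title LIKE 'Pa%'

Result:
id | title   
---+---------
3  | Parasite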